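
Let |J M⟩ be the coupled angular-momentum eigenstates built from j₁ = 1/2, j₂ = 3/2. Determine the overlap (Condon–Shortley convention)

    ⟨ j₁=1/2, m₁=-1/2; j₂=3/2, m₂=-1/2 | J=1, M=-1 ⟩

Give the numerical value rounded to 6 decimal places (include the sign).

-0.500000

j₁+j₂−J=1  J+j₁−j₂=0  J−j₁+j₂=2  j₁+j₂+J+1=4
(j₁±m₁, j₂±m₂, J±M) = (0,1,1,2,0,2)
P² = 1
sum k=1..1:
  [1] −1/2 = -1/2
S = -1/2
C² = P²·S² = 1/4 ; C = -0.500000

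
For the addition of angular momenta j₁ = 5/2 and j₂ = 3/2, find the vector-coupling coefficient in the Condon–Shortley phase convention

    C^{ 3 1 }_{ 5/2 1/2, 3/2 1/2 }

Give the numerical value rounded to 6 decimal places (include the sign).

−√(1/60) ≈ -0.129099

√[7·1!4!2!/8! · 3!2!2!1!4!2!] = √(48/5)
  +(−1)^0/∏(0,1,2,2,2,0)! = 1/8  (running 1/8)
  +(−1)^1/∏(1,0,1,1,3,1)! = -1/6  (running -1/24)
⟨..|..⟩ = √(48/5)·(-1/24) = -0.129099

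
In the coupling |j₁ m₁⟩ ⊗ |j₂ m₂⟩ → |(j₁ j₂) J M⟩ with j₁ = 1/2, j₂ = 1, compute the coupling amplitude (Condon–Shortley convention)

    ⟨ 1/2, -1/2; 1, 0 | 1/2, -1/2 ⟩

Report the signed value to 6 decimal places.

triangle: 1!×0!×1!/3! = 1/6
(j±m)!: 0!×1!×1!×1!×0!×1! = 1
prefactor² = (2J+1)×Δ×N² = 1/3
  k=1: −1/(1!×0!×0!×0!×0!×1!) = -1
Σ = -1  ⇒  CG² = 1/3×(-1)² = 1/3
CG = −√(1/3) = -0.577350

-0.577350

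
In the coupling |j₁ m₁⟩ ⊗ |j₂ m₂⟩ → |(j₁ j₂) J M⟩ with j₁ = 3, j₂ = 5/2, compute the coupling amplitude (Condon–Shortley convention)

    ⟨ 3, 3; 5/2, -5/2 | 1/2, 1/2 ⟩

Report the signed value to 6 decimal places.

√[2·5!1!0!/7! · 6!0!0!5!1!0!] = √(28800/7)
  +(−1)^0/∏(0,5,0,0,1,0)! = 1/120  (running 1/120)
⟨..|..⟩ = √(28800/7)·(1/120) = +0.534522

+0.534522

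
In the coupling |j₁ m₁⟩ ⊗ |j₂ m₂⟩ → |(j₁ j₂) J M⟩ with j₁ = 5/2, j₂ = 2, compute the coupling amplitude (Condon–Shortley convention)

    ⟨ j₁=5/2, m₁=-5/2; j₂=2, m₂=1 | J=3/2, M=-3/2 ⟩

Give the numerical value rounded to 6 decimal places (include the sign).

−√(2/7) = -0.534522

j₁+j₂−J=3  J+j₁−j₂=2  J−j₁+j₂=1  j₁+j₂+J+1=7
(j₁±m₁, j₂±m₂, J±M) = (0,5,3,1,0,3)
P² = 288/7
sum k=3..3:
  [3] −1/12 = -1/12
S = -1/12
C² = P²·S² = 2/7 ; C = -0.534522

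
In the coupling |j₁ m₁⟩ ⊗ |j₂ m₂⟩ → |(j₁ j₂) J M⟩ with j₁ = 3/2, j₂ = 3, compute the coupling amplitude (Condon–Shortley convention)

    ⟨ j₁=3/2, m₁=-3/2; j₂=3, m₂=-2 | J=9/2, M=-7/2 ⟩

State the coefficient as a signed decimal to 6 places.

+0.816497

j₁+j₂−J=0  J+j₁−j₂=3  J−j₁+j₂=6  j₁+j₂+J+1=10
(j₁±m₁, j₂±m₂, J±M) = (0,3,1,5,1,8)
P² = 345600
sum k=0..0:
  [0] +1/720 = 1/720
S = 1/720
C² = P²·S² = 2/3 ; C = +0.816497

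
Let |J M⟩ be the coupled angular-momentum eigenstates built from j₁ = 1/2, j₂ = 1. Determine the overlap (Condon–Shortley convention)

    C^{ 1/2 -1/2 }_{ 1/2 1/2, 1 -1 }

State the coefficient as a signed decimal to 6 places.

j₁+j₂−J=1  J+j₁−j₂=0  J−j₁+j₂=1  j₁+j₂+J+1=3
(j₁±m₁, j₂±m₂, J±M) = (1,0,0,2,0,1)
P² = 2/3
sum k=0..0:
  [0] +1/1 = 1
S = 1
C² = P²·S² = 2/3 ; C = +0.816497

+0.816497  (= +√(2/3))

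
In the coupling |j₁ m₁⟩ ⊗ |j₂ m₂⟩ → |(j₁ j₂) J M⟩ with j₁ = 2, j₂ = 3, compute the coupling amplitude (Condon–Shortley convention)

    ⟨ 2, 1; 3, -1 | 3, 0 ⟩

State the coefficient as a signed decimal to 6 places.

+0.182574

√[7·2!2!4!/9! · 3!1!2!4!3!3!] = √(96/5)
  +(−1)^0/∏(0,2,1,2,1,2)! = 1/8  (running 1/8)
  +(−1)^1/∏(1,1,0,1,2,3)! = -1/12  (running 1/24)
⟨..|..⟩ = √(96/5)·(1/24) = +0.182574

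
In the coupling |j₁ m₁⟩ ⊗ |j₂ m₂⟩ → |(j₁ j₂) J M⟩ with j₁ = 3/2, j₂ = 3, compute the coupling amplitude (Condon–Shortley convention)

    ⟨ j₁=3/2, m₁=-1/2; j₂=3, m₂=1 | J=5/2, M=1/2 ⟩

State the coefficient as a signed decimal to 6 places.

-0.119523  (= −√(1/70))

j₁+j₂−J=2  J+j₁−j₂=1  J−j₁+j₂=4  j₁+j₂+J+1=8
(j₁±m₁, j₂±m₂, J±M) = (1,2,4,2,3,2)
P² = 288/35
sum k=1..2:
  [1] −1/6 = -1/6
  [2] +1/8 = 1/8
S = -1/24
C² = P²·S² = 1/70 ; C = -0.119523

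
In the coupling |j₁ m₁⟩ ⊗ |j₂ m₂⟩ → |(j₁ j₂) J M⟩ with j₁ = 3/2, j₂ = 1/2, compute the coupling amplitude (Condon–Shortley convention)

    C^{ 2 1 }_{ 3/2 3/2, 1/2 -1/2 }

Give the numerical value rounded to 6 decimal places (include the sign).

+√(1/4) ≈ +0.500000

√[5·0!3!1!/5! · 3!0!0!1!3!1!] = √(9)
  +(−1)^0/∏(0,0,0,0,3,1)! = 1/6  (running 1/6)
⟨..|..⟩ = √(9)·(1/6) = +0.500000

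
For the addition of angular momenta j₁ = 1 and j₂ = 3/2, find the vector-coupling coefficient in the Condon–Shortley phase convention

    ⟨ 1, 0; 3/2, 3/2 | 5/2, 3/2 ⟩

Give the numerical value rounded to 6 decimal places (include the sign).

√[6·0!2!3!/6! · 1!1!3!0!4!1!] = √(72/5)
  +(−1)^0/∏(0,0,1,3,1,0)! = 1/6  (running 1/6)
⟨..|..⟩ = √(72/5)·(1/6) = +0.632456

+0.632456  (= +√(2/5))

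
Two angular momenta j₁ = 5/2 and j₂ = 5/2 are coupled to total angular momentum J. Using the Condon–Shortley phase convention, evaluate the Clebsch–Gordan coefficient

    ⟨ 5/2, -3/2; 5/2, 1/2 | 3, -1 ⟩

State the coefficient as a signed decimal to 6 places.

√[7·2!3!3!/9! · 1!4!3!2!2!4!] = √(96/5)
  +(−1)^1/∏(1,1,3,2,0,1)! = -1/12  (running -1/12)
  +(−1)^2/∏(2,0,2,1,1,2)! = 1/8  (running 1/24)
⟨..|..⟩ = √(96/5)·(1/24) = +0.182574

+√(1/30) = +0.182574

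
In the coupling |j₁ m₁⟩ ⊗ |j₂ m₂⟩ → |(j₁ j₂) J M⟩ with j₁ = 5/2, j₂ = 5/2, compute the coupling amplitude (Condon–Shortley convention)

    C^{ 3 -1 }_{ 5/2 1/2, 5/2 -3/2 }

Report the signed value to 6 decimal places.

triangle: 2!×3!×3!/9! = 72/362880
(j±m)!: 3!×2!×1!×4!×2!×4! = 13824
prefactor² = (2J+1)×Δ×N² = 96/5
  k=0: +1/(0!×2!×2!×1!×1!×2!) = 1/8
  k=1: −1/(1!×1!×1!×0!×2!×3!) = -1/12
Σ = 1/24  ⇒  CG² = 96/5×1/24² = 1/30
CG = +√(1/30) = +0.182574

+0.182574  (= +√(1/30))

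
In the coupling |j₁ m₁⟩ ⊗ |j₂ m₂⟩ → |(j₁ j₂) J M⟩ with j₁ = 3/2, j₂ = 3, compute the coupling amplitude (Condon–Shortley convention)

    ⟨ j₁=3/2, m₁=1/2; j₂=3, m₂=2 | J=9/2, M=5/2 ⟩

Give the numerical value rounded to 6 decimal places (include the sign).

+0.707107  (= +√(1/2))

triangle: 0!·3!·6!/10! = 4320/3628800
(j±m)!: 2!·1!·5!·1!·7!·2! = 2419200
prefactor² = (2J+1)·Δ·N² = 28800
  k=0: +1/(0!·0!·1!·5!·2!·1!) = 1/240
Σ = 1/240  ⇒  CG² = 28800·1/240² = 1/2
CG = +√(1/2) = +0.707107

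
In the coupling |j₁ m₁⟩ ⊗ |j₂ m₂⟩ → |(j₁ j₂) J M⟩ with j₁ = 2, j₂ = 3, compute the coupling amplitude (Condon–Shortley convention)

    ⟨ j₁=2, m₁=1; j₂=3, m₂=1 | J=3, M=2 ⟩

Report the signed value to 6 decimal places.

triangle: 2!*2!*4!/9! = 96/362880
(j±m)!: 3!*1!*4!*2!*5!*1! = 34560
prefactor² = (2J+1)*Δ*N² = 64
  k=0: +1/(0!*2!*1!*4!*1!*0!) = 1/48
  k=1: −1/(1!*1!*0!*3!*2!*1!) = -1/12
Σ = -1/16  ⇒  CG² = 64*(-1/16)² = 1/4
CG = −√(1/4) = -0.500000

−√(1/4) = -0.500000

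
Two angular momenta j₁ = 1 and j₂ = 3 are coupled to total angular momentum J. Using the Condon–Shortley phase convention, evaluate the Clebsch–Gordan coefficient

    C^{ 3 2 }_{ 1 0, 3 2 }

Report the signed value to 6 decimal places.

−√(1/3) = -0.577350

j₁+j₂−J=1  J+j₁−j₂=1  J−j₁+j₂=5  j₁+j₂+J+1=8
(j₁±m₁, j₂±m₂, J±M) = (1,1,5,1,5,1)
P² = 300
sum k=0..1:
  [0] +1/120 = 1/120
  [1] −1/24 = -1/24
S = -1/30
C² = P²·S² = 1/3 ; C = -0.577350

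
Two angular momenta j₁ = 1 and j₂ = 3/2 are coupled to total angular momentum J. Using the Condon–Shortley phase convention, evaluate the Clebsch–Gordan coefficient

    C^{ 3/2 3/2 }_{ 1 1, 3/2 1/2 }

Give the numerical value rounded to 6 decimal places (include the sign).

+√(2/5) = +0.632456

triangle: 1!*1!*2!/5! = 2/120
(j±m)!: 2!*0!*2!*1!*3!*0! = 24
prefactor² = (2J+1)*Δ*N² = 8/5
  k=0: +1/(0!*1!*0!*2!*1!*0!) = 1/2
Σ = 1/2  ⇒  CG² = 8/5*1/2² = 2/5
CG = +√(2/5) = +0.632456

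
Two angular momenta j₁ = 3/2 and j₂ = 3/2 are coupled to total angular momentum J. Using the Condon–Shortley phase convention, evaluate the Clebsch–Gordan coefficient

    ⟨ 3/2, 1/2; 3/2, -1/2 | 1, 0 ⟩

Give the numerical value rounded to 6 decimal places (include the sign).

-0.223607

j₁+j₂−J=2  J+j₁−j₂=1  J−j₁+j₂=1  j₁+j₂+J+1=5
(j₁±m₁, j₂±m₂, J±M) = (2,1,1,2,1,1)
P² = 1/5
sum k=0..1:
  [0] +1/2 = 1/2
  [1] −1/1 = -1
S = -1/2
C² = P²·S² = 1/20 ; C = -0.223607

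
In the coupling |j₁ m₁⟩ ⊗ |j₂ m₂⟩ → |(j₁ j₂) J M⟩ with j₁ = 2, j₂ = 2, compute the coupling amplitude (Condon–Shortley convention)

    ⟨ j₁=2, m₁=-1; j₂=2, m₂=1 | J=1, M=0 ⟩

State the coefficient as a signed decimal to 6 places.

√[3·3!1!1!/6! · 1!3!3!1!1!1!] = √(9/10)
  +(−1)^2/∏(2,1,1,1,0,0)! = 1/2  (running 1/2)
  +(−1)^3/∏(3,0,0,0,1,1)! = -1/6  (running 1/3)
⟨..|..⟩ = √(9/10)·(1/3) = +0.316228

+√(1/10) ≈ +0.316228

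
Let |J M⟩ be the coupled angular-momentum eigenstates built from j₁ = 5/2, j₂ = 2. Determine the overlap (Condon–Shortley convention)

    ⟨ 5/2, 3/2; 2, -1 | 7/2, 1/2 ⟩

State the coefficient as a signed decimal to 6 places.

triangle: 1!·4!·3!/9! = 144/362880
(j±m)!: 4!·1!·1!·3!·4!·3! = 20736
prefactor² = (2J+1)·Δ·N² = 2304/35
  k=0: +1/(0!·1!·1!·1!·3!·2!) = 1/12
  k=1: −1/(1!·0!·0!·0!·4!·3!) = -1/144
Σ = 11/144  ⇒  CG² = 2304/35·11/144² = 121/315
CG = +√(121/315) = +0.619780

+√(121/315) ≈ +0.619780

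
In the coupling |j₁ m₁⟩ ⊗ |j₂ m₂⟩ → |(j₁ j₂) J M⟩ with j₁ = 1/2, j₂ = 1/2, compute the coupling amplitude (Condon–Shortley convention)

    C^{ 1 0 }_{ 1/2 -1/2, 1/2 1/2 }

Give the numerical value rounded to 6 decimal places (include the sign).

√[3·0!1!1!/3! · 0!1!1!0!1!1!] = √(1/2)
  +(−1)^0/∏(0,0,1,1,0,0)! = 1  (running 1)
⟨..|..⟩ = √(1/2)·(1) = +0.707107

+√(1/2) = +0.707107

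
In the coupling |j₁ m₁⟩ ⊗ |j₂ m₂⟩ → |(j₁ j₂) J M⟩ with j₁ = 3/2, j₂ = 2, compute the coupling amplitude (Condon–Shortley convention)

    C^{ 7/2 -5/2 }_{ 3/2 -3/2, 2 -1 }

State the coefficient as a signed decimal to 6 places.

+0.755929  (= +√(4/7))

triangle: 0!·3!·4!/8! = 144/40320
(j±m)!: 0!·3!·1!·3!·1!·6! = 25920
prefactor² = (2J+1)·Δ·N² = 5184/7
  k=0: +1/(0!·0!·3!·1!·0!·3!) = 1/36
Σ = 1/36  ⇒  CG² = 5184/7·1/36² = 4/7
CG = +√(4/7) = +0.755929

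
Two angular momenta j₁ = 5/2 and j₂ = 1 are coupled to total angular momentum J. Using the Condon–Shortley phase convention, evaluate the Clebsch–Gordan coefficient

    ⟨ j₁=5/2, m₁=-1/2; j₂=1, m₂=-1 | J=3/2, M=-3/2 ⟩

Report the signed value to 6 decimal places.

+√(1/15) = +0.258199

j₁+j₂−J=2  J+j₁−j₂=3  J−j₁+j₂=0  j₁+j₂+J+1=6
(j₁±m₁, j₂±m₂, J±M) = (2,3,0,2,0,3)
P² = 48/5
sum k=0..0:
  [0] +1/12 = 1/12
S = 1/12
C² = P²·S² = 1/15 ; C = +0.258199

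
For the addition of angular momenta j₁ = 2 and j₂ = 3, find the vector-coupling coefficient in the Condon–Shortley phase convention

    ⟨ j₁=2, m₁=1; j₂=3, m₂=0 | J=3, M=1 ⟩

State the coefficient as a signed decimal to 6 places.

√[7·2!2!4!/9! · 3!1!3!3!4!2!] = √(96/5)
  +(−1)^0/∏(0,2,1,3,1,1)! = 1/12  (running 1/12)
  +(−1)^1/∏(1,1,0,2,2,2)! = -1/8  (running -1/24)
⟨..|..⟩ = √(96/5)·(-1/24) = -0.182574

-0.182574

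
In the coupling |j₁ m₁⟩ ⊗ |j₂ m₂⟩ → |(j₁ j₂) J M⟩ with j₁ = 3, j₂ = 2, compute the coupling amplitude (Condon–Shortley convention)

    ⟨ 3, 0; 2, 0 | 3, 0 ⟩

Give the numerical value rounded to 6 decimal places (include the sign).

-0.516398

√[7·2!4!2!/9! · 3!3!2!2!3!3!] = √(48/5)
  +(−1)^0/∏(0,2,3,2,1,0)! = 1/24  (running 1/24)
  +(−1)^1/∏(1,1,2,1,2,1)! = -1/4  (running -5/24)
  +(−1)^2/∏(2,0,1,0,3,2)! = 1/24  (running -1/6)
⟨..|..⟩ = √(48/5)·(-1/6) = -0.516398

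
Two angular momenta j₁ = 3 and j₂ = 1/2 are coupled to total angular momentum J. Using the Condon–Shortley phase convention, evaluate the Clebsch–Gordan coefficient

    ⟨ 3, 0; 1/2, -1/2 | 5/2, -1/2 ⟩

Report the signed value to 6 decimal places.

+0.654654  (= +√(3/7))

√[6·1!5!0!/7! · 3!3!0!1!2!3!] = √(432/7)
  +(−1)^0/∏(0,1,3,0,2,0)! = 1/12  (running 1/12)
⟨..|..⟩ = √(432/7)·(1/12) = +0.654654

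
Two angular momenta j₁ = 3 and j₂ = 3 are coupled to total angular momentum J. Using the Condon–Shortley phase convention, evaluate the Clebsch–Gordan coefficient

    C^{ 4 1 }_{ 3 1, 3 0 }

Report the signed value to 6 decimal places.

√[9·2!4!4!/11! · 4!2!3!3!5!3!] = √(124416/385)
  +(−1)^0/∏(0,2,2,3,2,1)! = 1/48  (running 1/48)
  +(−1)^1/∏(1,1,1,2,3,2)! = -1/24  (running -1/48)
  +(−1)^2/∏(2,0,0,1,4,3)! = 1/288  (running -5/288)
⟨..|..⟩ = √(124416/385)·(-5/288) = -0.312094

-0.312094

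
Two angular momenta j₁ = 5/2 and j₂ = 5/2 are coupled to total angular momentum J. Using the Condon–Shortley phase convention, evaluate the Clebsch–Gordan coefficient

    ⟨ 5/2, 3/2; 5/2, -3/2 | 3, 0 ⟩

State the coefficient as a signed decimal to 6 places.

triangle: 2!*3!*3!/9! = 72/362880
(j±m)!: 4!*1!*1!*4!*3!*3! = 20736
prefactor² = (2J+1)*Δ*N² = 144/5
  k=0: +1/(0!*2!*1!*1!*2!*2!) = 1/8
  k=1: −1/(1!*1!*0!*0!*3!*3!) = -1/36
Σ = 7/72  ⇒  CG² = 144/5*7/72² = 49/180
CG = +√(49/180) = +0.521749

+0.521749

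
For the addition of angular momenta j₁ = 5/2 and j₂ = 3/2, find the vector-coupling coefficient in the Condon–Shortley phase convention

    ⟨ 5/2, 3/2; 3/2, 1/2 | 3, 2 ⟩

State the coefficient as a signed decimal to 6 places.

√[7·1!4!2!/8! · 4!1!2!1!5!1!] = √(48)
  +(−1)^0/∏(0,1,1,2,3,0)! = 1/12  (running 1/12)
  +(−1)^1/∏(1,0,0,1,4,1)! = -1/24  (running 1/24)
⟨..|..⟩ = √(48)·(1/24) = +0.288675

+√(1/12) ≈ +0.288675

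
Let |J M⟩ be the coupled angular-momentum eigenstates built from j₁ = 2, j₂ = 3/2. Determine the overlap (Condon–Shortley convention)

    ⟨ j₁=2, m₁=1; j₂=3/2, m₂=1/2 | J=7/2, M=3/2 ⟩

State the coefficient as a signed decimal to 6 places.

j₁+j₂−J=0  J+j₁−j₂=4  J−j₁+j₂=3  j₁+j₂+J+1=8
(j₁±m₁, j₂±m₂, J±M) = (3,1,2,1,5,2)
P² = 576/7
sum k=0..0:
  [0] +1/12 = 1/12
S = 1/12
C² = P²·S² = 4/7 ; C = +0.755929

+√(4/7) ≈ +0.755929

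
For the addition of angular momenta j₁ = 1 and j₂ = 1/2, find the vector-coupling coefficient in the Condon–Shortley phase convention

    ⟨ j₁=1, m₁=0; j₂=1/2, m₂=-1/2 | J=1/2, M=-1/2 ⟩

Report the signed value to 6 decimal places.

+√(1/3) ≈ +0.577350

√[2·1!1!0!/3! · 1!1!0!1!0!1!] = √(1/3)
  +(−1)^0/∏(0,1,1,0,0,0)! = 1  (running 1)
⟨..|..⟩ = √(1/3)·(1) = +0.577350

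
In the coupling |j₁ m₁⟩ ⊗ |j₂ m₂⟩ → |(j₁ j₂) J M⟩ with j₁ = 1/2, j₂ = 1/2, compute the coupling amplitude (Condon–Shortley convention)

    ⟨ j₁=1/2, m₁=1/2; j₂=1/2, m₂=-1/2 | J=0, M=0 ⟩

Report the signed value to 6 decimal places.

+√(1/2) = +0.707107

j₁+j₂−J=1  J+j₁−j₂=0  J−j₁+j₂=0  j₁+j₂+J+1=2
(j₁±m₁, j₂±m₂, J±M) = (1,0,0,1,0,0)
P² = 1/2
sum k=0..0:
  [0] +1/1 = 1
S = 1
C² = P²·S² = 1/2 ; C = +0.707107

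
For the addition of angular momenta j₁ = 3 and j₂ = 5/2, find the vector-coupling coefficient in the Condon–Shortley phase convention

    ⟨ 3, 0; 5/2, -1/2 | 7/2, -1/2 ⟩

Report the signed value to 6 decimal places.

-0.436436  (= −√(4/21))

√[8·2!4!3!/10! · 3!3!2!3!3!4!] = √(6912/175)
  +(−1)^0/∏(0,2,3,2,1,1)! = 1/24  (running 1/24)
  +(−1)^1/∏(1,1,2,1,2,2)! = -1/8  (running -1/12)
  +(−1)^2/∏(2,0,1,0,3,3)! = 1/72  (running -5/72)
⟨..|..⟩ = √(6912/175)·(-5/72) = -0.436436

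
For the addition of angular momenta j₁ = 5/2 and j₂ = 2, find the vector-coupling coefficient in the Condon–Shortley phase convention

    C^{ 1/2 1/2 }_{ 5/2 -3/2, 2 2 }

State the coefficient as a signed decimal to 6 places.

√[2·4!1!0!/6! · 1!4!4!0!1!0!] = √(192/5)
  +(−1)^4/∏(4,0,0,0,1,0)! = 1/24  (running 1/24)
⟨..|..⟩ = √(192/5)·(1/24) = +0.258199

+√(1/15) = +0.258199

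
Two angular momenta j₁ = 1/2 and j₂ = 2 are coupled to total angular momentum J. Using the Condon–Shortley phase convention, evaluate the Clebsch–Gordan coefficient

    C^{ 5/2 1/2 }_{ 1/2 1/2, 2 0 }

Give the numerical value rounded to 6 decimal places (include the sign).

triangle: 0!*1!*4!/6! = 24/720
(j±m)!: 1!*0!*2!*2!*3!*2! = 48
prefactor² = (2J+1)*Δ*N² = 48/5
  k=0: +1/(0!*0!*0!*2!*1!*2!) = 1/4
Σ = 1/4  ⇒  CG² = 48/5*1/4² = 3/5
CG = +√(3/5) = +0.774597

+0.774597  (= +√(3/5))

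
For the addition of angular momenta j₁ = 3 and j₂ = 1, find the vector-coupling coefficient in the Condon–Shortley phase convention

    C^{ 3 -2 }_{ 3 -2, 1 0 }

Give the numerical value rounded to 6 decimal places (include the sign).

√[7·1!5!1!/8! · 1!5!1!1!1!5!] = √(300)
  +(−1)^0/∏(0,1,5,1,0,0)! = 1/120  (running 1/120)
  +(−1)^1/∏(1,0,4,0,1,1)! = -1/24  (running -1/30)
⟨..|..⟩ = √(300)·(-1/30) = -0.577350

−√(1/3) ≈ -0.577350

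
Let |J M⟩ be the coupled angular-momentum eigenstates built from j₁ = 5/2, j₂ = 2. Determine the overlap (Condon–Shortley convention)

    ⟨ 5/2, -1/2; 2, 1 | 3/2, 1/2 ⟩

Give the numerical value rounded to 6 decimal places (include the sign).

+0.487950  (= +√(5/21))

j₁+j₂−J=3  J+j₁−j₂=2  J−j₁+j₂=1  j₁+j₂+J+1=7
(j₁±m₁, j₂±m₂, J±M) = (2,3,3,1,2,1)
P² = 48/35
sum k=2..3:
  [2] +1/2 = 1/2
  [3] −1/12 = -1/12
S = 5/12
C² = P²·S² = 5/21 ; C = +0.487950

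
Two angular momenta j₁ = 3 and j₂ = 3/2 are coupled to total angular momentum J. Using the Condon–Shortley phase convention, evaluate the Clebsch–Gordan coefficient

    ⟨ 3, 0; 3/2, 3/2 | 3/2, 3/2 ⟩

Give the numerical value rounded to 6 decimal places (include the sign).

−√(1/35) = -0.169031

triangle: 3!*3!*0!/7! = 36/5040
(j±m)!: 3!*3!*3!*0!*3!*0! = 1296
prefactor² = (2J+1)*Δ*N² = 1296/35
  k=3: −1/(3!*0!*0!*0!*3!*0!) = -1/36
Σ = -1/36  ⇒  CG² = 1296/35*(-1/36)² = 1/35
CG = −√(1/35) = -0.169031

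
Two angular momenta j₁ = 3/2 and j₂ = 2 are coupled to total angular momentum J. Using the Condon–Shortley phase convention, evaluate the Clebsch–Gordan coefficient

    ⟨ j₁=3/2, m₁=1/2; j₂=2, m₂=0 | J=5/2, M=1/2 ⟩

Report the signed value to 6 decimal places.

√[6·1!2!3!/7! · 2!1!2!2!3!2!] = √(48/35)
  +(−1)^0/∏(0,1,1,2,1,1)! = 1/2  (running 1/2)
  +(−1)^1/∏(1,0,0,1,2,2)! = -1/4  (running 1/4)
⟨..|..⟩ = √(48/35)·(1/4) = +0.292770

+0.292770  (= +√(3/35))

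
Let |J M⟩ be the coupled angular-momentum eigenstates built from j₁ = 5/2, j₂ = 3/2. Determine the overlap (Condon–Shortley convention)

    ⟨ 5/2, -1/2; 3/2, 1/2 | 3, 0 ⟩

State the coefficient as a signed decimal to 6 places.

−√(1/5) = -0.447214

√[7·1!4!2!/8! · 2!3!2!1!3!3!] = √(36/5)
  +(−1)^0/∏(0,1,3,2,1,0)! = 1/12  (running 1/12)
  +(−1)^1/∏(1,0,2,1,2,1)! = -1/4  (running -1/6)
⟨..|..⟩ = √(36/5)·(-1/6) = -0.447214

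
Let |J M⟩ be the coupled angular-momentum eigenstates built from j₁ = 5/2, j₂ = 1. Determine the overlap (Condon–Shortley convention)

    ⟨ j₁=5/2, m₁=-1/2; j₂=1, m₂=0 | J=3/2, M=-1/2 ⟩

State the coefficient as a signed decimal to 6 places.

−√(2/5) ≈ -0.632456

j₁+j₂−J=2  J+j₁−j₂=3  J−j₁+j₂=0  j₁+j₂+J+1=6
(j₁±m₁, j₂±m₂, J±M) = (2,3,1,1,1,2)
P² = 8/5
sum k=1..1:
  [1] −1/2 = -1/2
S = -1/2
C² = P²·S² = 2/5 ; C = -0.632456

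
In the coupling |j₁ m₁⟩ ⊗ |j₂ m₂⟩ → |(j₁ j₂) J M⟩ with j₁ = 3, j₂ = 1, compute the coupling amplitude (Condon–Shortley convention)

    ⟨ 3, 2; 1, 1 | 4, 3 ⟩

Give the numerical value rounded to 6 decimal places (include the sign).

+0.866025  (= +√(3/4))

j₁+j₂−J=0  J+j₁−j₂=6  J−j₁+j₂=2  j₁+j₂+J+1=9
(j₁±m₁, j₂±m₂, J±M) = (5,1,2,0,7,1)
P² = 43200
sum k=0..0:
  [0] +1/240 = 1/240
S = 1/240
C² = P²·S² = 3/4 ; C = +0.866025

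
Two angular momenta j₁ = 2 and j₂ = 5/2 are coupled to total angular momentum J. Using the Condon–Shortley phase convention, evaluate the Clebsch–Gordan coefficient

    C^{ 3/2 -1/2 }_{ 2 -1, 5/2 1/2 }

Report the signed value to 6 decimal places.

triangle: 3!*1!*2!/7! = 12/5040
(j±m)!: 1!*3!*3!*2!*1!*2! = 144
prefactor² = (2J+1)*Δ*N² = 48/35
  k=2: +1/(2!*1!*1!*1!*0!*1!) = 1/2
  k=3: −1/(3!*0!*0!*0!*1!*2!) = -1/12
Σ = 5/12  ⇒  CG² = 48/35*5/12² = 5/21
CG = +√(5/21) = +0.487950

+0.487950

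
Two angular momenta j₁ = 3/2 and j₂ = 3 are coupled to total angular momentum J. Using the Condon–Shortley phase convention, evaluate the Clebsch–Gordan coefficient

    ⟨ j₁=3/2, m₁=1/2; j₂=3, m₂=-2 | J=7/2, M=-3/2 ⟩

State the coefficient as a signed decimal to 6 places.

+√(3/7) ≈ +0.654654

j₁+j₂−J=1  J+j₁−j₂=2  J−j₁+j₂=5  j₁+j₂+J+1=9
(j₁±m₁, j₂±m₂, J±M) = (2,1,1,5,2,5)
P² = 6400/21
sum k=0..1:
  [0] +1/24 = 1/24
  [1] −1/240 = -1/240
S = 3/80
C² = P²·S² = 3/7 ; C = +0.654654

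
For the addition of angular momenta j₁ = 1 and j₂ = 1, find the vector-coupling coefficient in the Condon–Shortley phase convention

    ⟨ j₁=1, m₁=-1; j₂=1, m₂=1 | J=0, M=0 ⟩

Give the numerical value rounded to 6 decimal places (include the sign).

+√(1/3) = +0.577350

triangle: 2!×0!×0!/3! = 2/6
(j±m)!: 0!×2!×2!×0!×0!×0! = 4
prefactor² = (2J+1)×Δ×N² = 4/3
  k=2: +1/(2!×0!×0!×0!×0!×0!) = 1/2
Σ = 1/2  ⇒  CG² = 4/3×1/2² = 1/3
CG = +√(1/3) = +0.577350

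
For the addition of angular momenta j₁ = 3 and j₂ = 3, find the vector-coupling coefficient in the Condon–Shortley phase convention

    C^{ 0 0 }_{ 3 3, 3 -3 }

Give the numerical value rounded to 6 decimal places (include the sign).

+√(1/7) ≈ +0.377964

triangle: 6!*0!*0!/7! = 720/5040
(j±m)!: 6!*0!*0!*6!*0!*0! = 518400
prefactor² = (2J+1)*Δ*N² = 518400/7
  k=0: +1/(0!*6!*0!*0!*0!*0!) = 1/720
Σ = 1/720  ⇒  CG² = 518400/7*1/720² = 1/7
CG = +√(1/7) = +0.377964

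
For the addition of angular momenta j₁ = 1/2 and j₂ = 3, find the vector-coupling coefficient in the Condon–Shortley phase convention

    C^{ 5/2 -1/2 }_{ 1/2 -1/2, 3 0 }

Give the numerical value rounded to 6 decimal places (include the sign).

√[6·1!0!5!/7! · 0!1!3!3!2!3!] = √(432/7)
  +(−1)^1/∏(1,0,0,2,0,3)! = -1/12  (running -1/12)
⟨..|..⟩ = √(432/7)·(-1/12) = -0.654654

−√(3/7) ≈ -0.654654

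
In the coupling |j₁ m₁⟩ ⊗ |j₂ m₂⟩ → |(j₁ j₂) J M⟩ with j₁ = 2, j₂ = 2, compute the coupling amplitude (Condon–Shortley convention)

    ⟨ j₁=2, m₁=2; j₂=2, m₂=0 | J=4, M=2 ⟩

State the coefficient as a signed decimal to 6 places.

+√(3/14) = +0.462910

j₁+j₂−J=0  J+j₁−j₂=4  J−j₁+j₂=4  j₁+j₂+J+1=9
(j₁±m₁, j₂±m₂, J±M) = (4,0,2,2,6,2)
P² = 13824/7
sum k=0..0:
  [0] +1/96 = 1/96
S = 1/96
C² = P²·S² = 3/14 ; C = +0.462910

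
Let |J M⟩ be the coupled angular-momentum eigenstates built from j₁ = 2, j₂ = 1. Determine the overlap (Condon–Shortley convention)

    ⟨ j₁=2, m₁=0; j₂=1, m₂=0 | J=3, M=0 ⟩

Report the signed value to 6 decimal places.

j₁+j₂−J=0  J+j₁−j₂=4  J−j₁+j₂=2  j₁+j₂+J+1=7
(j₁±m₁, j₂±m₂, J±M) = (2,2,1,1,3,3)
P² = 48/5
sum k=0..0:
  [0] +1/4 = 1/4
S = 1/4
C² = P²·S² = 3/5 ; C = +0.774597

+0.774597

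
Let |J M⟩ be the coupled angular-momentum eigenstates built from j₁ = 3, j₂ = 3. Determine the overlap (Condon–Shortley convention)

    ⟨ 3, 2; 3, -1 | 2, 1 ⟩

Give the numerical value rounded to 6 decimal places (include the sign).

-0.422577

√[5·4!2!2!/9! · 5!1!2!4!3!1!] = √(320/7)
  +(−1)^0/∏(0,4,1,2,1,0)! = 1/48  (running 1/48)
  +(−1)^1/∏(1,3,0,1,2,1)! = -1/12  (running -1/16)
⟨..|..⟩ = √(320/7)·(-1/16) = -0.422577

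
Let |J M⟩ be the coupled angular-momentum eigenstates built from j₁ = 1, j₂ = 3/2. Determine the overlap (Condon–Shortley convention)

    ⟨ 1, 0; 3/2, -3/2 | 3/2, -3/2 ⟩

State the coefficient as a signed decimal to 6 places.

+0.774597

√[4·1!1!2!/5! · 1!1!0!3!0!3!] = √(12/5)
  +(−1)^0/∏(0,1,1,0,0,2)! = 1/2  (running 1/2)
⟨..|..⟩ = √(12/5)·(1/2) = +0.774597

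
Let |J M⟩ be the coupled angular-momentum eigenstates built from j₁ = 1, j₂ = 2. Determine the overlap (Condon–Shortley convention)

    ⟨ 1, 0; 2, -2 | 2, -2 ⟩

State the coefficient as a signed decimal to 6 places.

+√(2/3) ≈ +0.816497

√[5·1!1!3!/6! · 1!1!0!4!0!4!] = √(24)
  +(−1)^0/∏(0,1,1,0,0,3)! = 1/6  (running 1/6)
⟨..|..⟩ = √(24)·(1/6) = +0.816497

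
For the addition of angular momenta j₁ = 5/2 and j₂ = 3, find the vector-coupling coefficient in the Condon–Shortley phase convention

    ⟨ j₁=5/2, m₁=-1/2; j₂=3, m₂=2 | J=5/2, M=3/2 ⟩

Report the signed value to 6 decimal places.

+0.267261  (= +√(1/14))

j₁+j₂−J=3  J+j₁−j₂=2  J−j₁+j₂=3  j₁+j₂+J+1=9
(j₁±m₁, j₂±m₂, J±M) = (2,3,5,1,4,1)
P² = 288/7
sum k=2..3:
  [2] +1/12 = 1/12
  [3] −1/24 = -1/24
S = 1/24
C² = P²·S² = 1/14 ; C = +0.267261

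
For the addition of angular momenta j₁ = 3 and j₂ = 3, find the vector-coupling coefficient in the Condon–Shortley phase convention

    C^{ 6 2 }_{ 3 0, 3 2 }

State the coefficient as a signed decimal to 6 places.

j₁+j₂−J=0  J+j₁−j₂=6  J−j₁+j₂=6  j₁+j₂+J+1=13
(j₁±m₁, j₂±m₂, J±M) = (3,3,5,1,8,4)
P² = 49766400/11
sum k=0..0:
  [0] +1/4320 = 1/4320
S = 1/4320
C² = P²·S² = 8/33 ; C = +0.492366

+0.492366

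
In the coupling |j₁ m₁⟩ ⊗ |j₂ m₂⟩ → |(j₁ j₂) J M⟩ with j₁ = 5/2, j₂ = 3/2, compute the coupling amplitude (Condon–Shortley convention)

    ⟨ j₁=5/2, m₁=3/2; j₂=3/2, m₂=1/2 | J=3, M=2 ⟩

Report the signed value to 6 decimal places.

+√(1/12) = +0.288675

j₁+j₂−J=1  J+j₁−j₂=4  J−j₁+j₂=2  j₁+j₂+J+1=8
(j₁±m₁, j₂±m₂, J±M) = (4,1,2,1,5,1)
P² = 48
sum k=0..1:
  [0] +1/12 = 1/12
  [1] −1/24 = -1/24
S = 1/24
C² = P²·S² = 1/12 ; C = +0.288675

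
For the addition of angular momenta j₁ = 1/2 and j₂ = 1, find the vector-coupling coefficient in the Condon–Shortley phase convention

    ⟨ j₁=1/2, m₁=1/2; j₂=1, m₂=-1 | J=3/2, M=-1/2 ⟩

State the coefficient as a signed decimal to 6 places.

+√(1/3) = +0.577350

triangle: 0!*1!*2!/4! = 2/24
(j±m)!: 1!*0!*0!*2!*1!*2! = 4
prefactor² = (2J+1)*Δ*N² = 4/3
  k=0: +1/(0!*0!*0!*0!*1!*2!) = 1/2
Σ = 1/2  ⇒  CG² = 4/3*1/2² = 1/3
CG = +√(1/3) = +0.577350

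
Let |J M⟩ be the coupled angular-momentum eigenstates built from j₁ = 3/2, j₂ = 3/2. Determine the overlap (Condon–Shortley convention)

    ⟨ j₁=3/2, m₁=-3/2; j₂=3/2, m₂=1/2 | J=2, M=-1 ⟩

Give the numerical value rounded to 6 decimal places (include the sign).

−√(1/2) ≈ -0.707107

triangle: 1!·2!·2!/6! = 4/720
(j±m)!: 0!·3!·2!·1!·1!·3! = 72
prefactor² = (2J+1)·Δ·N² = 2
  k=1: −1/(1!·0!·2!·1!·0!·1!) = -1/2
Σ = -1/2  ⇒  CG² = 2·(-1/2)² = 1/2
CG = −√(1/2) = -0.707107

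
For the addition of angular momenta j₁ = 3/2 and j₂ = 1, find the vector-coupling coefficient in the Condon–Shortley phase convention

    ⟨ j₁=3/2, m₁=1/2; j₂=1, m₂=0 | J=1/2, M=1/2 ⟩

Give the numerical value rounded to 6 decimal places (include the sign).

√[2·2!1!0!/4! · 2!1!1!1!1!0!] = √(1/3)
  +(−1)^1/∏(1,1,0,0,1,0)! = -1  (running -1)
⟨..|..⟩ = √(1/3)·(-1) = -0.577350

−√(1/3) = -0.577350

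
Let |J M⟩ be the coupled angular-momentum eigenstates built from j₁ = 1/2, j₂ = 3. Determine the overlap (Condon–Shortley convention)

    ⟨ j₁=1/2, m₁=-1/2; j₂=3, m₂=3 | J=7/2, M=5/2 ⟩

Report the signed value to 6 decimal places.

+0.377964

triangle: 0!*1!*6!/8! = 720/40320
(j±m)!: 0!*1!*6!*0!*6!*1! = 518400
prefactor² = (2J+1)*Δ*N² = 518400/7
  k=0: +1/(0!*0!*1!*6!*0!*0!) = 1/720
Σ = 1/720  ⇒  CG² = 518400/7*1/720² = 1/7
CG = +√(1/7) = +0.377964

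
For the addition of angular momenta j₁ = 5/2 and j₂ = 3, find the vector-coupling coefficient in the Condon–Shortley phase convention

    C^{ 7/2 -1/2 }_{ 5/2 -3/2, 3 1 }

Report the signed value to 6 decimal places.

+√(8/63) = +0.356348

j₁+j₂−J=2  J+j₁−j₂=3  J−j₁+j₂=4  j₁+j₂+J+1=10
(j₁±m₁, j₂±m₂, J±M) = (1,4,4,2,3,4)
P² = 18432/175
sum k=1..2:
  [1] −1/36 = -1/36
  [2] +1/16 = 1/16
S = 5/144
C² = P²·S² = 8/63 ; C = +0.356348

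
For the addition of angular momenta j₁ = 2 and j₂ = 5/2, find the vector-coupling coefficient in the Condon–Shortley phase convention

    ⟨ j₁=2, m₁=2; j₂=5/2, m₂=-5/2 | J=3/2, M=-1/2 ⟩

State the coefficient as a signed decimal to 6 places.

√[4·3!1!2!/7! · 4!0!0!5!1!2!] = √(384/7)
  +(−1)^0/∏(0,3,0,0,1,2)! = 1/12  (running 1/12)
⟨..|..⟩ = √(384/7)·(1/12) = +0.617213

+√(8/21) = +0.617213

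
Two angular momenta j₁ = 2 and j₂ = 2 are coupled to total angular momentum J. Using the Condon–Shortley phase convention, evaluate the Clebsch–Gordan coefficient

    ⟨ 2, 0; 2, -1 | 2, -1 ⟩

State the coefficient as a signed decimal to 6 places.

triangle: 2!*2!*2!/7! = 8/5040
(j±m)!: 2!*2!*1!*3!*1!*3! = 144
prefactor² = (2J+1)*Δ*N² = 8/7
  k=0: +1/(0!*2!*2!*1!*0!*1!) = 1/4
  k=1: −1/(1!*1!*1!*0!*1!*2!) = -1/2
Σ = -1/4  ⇒  CG² = 8/7*(-1/4)² = 1/14
CG = −√(1/14) = -0.267261

-0.267261  (= −√(1/14))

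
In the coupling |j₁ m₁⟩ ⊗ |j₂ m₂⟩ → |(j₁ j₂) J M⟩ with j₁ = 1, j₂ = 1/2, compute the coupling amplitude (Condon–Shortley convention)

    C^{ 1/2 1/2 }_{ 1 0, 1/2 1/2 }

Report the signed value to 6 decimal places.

-0.577350  (= −√(1/3))

j₁+j₂−J=1  J+j₁−j₂=1  J−j₁+j₂=0  j₁+j₂+J+1=3
(j₁±m₁, j₂±m₂, J±M) = (1,1,1,0,1,0)
P² = 1/3
sum k=1..1:
  [1] −1/1 = -1
S = -1
C² = P²·S² = 1/3 ; C = -0.577350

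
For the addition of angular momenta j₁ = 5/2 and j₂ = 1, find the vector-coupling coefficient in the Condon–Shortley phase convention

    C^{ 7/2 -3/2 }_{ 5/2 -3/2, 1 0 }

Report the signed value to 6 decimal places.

+0.690066

triangle: 0!·5!·2!/8! = 240/40320
(j±m)!: 1!·4!·1!·1!·2!·5! = 5760
prefactor² = (2J+1)·Δ·N² = 1920/7
  k=0: +1/(0!·0!·4!·1!·1!·1!) = 1/24
Σ = 1/24  ⇒  CG² = 1920/7·1/24² = 10/21
CG = +√(10/21) = +0.690066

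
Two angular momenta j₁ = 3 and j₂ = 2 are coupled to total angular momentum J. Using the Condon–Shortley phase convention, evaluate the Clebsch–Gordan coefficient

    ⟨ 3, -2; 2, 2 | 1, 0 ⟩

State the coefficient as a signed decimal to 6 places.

+√(1/7) ≈ +0.377964

√[3·4!2!0!/7! · 1!5!4!0!1!1!] = √(576/7)
  +(−1)^4/∏(4,0,1,0,1,0)! = 1/24  (running 1/24)
⟨..|..⟩ = √(576/7)·(1/24) = +0.377964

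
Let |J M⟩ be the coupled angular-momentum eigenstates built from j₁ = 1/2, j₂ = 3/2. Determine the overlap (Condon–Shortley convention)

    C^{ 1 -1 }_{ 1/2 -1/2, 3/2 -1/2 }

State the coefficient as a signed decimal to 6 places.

j₁+j₂−J=1  J+j₁−j₂=0  J−j₁+j₂=2  j₁+j₂+J+1=4
(j₁±m₁, j₂±m₂, J±M) = (0,1,1,2,0,2)
P² = 1
sum k=1..1:
  [1] −1/2 = -1/2
S = -1/2
C² = P²·S² = 1/4 ; C = -0.500000

-0.500000  (= −√(1/4))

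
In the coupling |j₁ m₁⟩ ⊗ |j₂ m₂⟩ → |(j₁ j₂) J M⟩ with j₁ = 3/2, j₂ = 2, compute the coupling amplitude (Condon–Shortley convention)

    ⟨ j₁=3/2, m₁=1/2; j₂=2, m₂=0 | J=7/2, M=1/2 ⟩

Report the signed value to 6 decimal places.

+√(18/35) = +0.717137

triangle: 0!×3!×4!/8! = 144/40320
(j±m)!: 2!×1!×2!×2!×4!×3! = 1152
prefactor² = (2J+1)×Δ×N² = 1152/35
  k=0: +1/(0!×0!×1!×2!×2!×2!) = 1/8
Σ = 1/8  ⇒  CG² = 1152/35×1/8² = 18/35
CG = +√(18/35) = +0.717137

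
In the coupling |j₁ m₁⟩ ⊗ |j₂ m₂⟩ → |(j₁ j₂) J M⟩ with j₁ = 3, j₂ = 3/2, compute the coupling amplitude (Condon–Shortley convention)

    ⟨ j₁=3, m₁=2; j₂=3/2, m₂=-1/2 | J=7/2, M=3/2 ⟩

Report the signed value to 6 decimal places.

+√(3/7) ≈ +0.654654

j₁+j₂−J=1  J+j₁−j₂=5  J−j₁+j₂=2  j₁+j₂+J+1=9
(j₁±m₁, j₂±m₂, J±M) = (5,1,1,2,5,2)
P² = 6400/21
sum k=0..1:
  [0] +1/24 = 1/24
  [1] −1/240 = -1/240
S = 3/80
C² = P²·S² = 3/7 ; C = +0.654654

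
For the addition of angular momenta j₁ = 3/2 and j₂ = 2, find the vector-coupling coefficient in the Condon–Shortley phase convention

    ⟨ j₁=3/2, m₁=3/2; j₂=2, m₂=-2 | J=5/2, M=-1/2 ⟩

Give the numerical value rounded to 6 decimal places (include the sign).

+0.414039

j₁+j₂−J=1  J+j₁−j₂=2  J−j₁+j₂=3  j₁+j₂+J+1=7
(j₁±m₁, j₂±m₂, J±M) = (3,0,0,4,2,3)
P² = 864/35
sum k=0..0:
  [0] +1/12 = 1/12
S = 1/12
C² = P²·S² = 6/35 ; C = +0.414039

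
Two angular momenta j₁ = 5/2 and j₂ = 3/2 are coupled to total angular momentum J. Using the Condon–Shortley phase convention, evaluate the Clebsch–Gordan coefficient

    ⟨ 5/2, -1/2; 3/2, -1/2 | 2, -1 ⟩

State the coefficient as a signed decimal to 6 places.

−√(25/84) = -0.545545

j₁+j₂−J=2  J+j₁−j₂=3  J−j₁+j₂=1  j₁+j₂+J+1=7
(j₁±m₁, j₂±m₂, J±M) = (2,3,1,2,1,3)
P² = 12/7
sum k=0..1:
  [0] +1/12 = 1/12
  [1] −1/2 = -1/2
S = -5/12
C² = P²·S² = 25/84 ; C = -0.545545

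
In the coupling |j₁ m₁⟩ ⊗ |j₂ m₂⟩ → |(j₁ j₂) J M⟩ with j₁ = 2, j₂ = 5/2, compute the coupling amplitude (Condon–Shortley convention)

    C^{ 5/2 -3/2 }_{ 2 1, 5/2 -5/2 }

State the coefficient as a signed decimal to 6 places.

+0.654654

j₁+j₂−J=2  J+j₁−j₂=2  J−j₁+j₂=3  j₁+j₂+J+1=8
(j₁±m₁, j₂±m₂, J±M) = (3,1,0,5,1,4)
P² = 432/7
sum k=0..0:
  [0] +1/12 = 1/12
S = 1/12
C² = P²·S² = 3/7 ; C = +0.654654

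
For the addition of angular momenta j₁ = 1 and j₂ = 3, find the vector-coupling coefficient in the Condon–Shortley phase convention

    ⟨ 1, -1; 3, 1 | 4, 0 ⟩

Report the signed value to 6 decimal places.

+√(3/14) ≈ +0.462910

√[9·0!2!6!/9! · 0!2!4!2!4!4!] = √(13824/7)
  +(−1)^0/∏(0,0,2,4,0,2)! = 1/96  (running 1/96)
⟨..|..⟩ = √(13824/7)·(1/96) = +0.462910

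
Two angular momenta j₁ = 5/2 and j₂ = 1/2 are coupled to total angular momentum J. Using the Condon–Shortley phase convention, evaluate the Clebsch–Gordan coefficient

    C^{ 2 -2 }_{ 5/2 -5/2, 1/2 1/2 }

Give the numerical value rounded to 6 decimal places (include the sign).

triangle: 1!·4!·0!/6! = 24/720
(j±m)!: 0!·5!·1!·0!·0!·4! = 2880
prefactor² = (2J+1)·Δ·N² = 480
  k=1: −1/(1!·0!·4!·0!·0!·0!) = -1/24
Σ = -1/24  ⇒  CG² = 480·(-1/24)² = 5/6
CG = −√(5/6) = -0.912871

−√(5/6) = -0.912871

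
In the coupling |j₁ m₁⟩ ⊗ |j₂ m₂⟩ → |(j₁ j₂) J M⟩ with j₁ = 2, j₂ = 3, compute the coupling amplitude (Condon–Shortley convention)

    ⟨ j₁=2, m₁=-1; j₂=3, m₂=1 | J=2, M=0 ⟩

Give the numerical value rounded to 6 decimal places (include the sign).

√[5·3!1!3!/8! · 1!3!4!2!2!2!] = √(36/7)
  +(−1)^2/∏(2,1,1,2,0,1)! = 1/4  (running 1/4)
  +(−1)^3/∏(3,0,0,1,1,2)! = -1/12  (running 1/6)
⟨..|..⟩ = √(36/7)·(1/6) = +0.377964

+0.377964  (= +√(1/7))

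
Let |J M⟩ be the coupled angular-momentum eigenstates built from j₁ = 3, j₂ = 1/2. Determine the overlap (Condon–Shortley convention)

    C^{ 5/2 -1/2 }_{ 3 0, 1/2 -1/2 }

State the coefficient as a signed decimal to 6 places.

√[6·1!5!0!/7! · 3!3!0!1!2!3!] = √(432/7)
  +(−1)^0/∏(0,1,3,0,2,0)! = 1/12  (running 1/12)
⟨..|..⟩ = √(432/7)·(1/12) = +0.654654

+√(3/7) = +0.654654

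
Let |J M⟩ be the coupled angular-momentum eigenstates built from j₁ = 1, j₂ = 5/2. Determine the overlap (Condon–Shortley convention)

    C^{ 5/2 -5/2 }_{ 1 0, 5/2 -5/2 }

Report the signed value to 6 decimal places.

triangle: 1!·1!·4!/7! = 24/5040
(j±m)!: 1!·1!·0!·5!·0!·5! = 14400
prefactor² = (2J+1)·Δ·N² = 2880/7
  k=0: +1/(0!·1!·1!·0!·0!·4!) = 1/24
Σ = 1/24  ⇒  CG² = 2880/7·1/24² = 5/7
CG = +√(5/7) = +0.845154

+√(5/7) = +0.845154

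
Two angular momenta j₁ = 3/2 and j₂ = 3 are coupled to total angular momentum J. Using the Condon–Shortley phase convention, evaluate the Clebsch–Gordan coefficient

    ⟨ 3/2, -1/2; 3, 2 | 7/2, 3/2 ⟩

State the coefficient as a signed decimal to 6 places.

triangle: 1!×2!×5!/9! = 240/362880
(j±m)!: 1!×2!×5!×1!×5!×2! = 57600
prefactor² = (2J+1)×Δ×N² = 6400/21
  k=0: +1/(0!×1!×2!×5!×0!×0!) = 1/240
  k=1: −1/(1!×0!×1!×4!×1!×1!) = -1/24
Σ = -3/80  ⇒  CG² = 6400/21×(-3/80)² = 3/7
CG = −√(3/7) = -0.654654

-0.654654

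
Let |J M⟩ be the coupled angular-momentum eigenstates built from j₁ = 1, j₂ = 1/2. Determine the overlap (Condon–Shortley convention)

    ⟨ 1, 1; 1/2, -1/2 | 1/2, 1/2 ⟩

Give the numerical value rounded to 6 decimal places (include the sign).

+√(2/3) ≈ +0.816497

√[2·1!1!0!/3! · 2!0!0!1!1!0!] = √(2/3)
  +(−1)^0/∏(0,1,0,0,1,0)! = 1  (running 1)
⟨..|..⟩ = √(2/3)·(1) = +0.816497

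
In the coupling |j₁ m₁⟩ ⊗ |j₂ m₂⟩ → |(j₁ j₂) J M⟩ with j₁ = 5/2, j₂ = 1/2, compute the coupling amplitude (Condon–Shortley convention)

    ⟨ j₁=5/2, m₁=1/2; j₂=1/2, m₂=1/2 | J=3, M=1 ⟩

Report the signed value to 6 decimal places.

triangle: 0!×5!×1!/7! = 120/5040
(j±m)!: 3!×2!×1!×0!×4!×2! = 576
prefactor² = (2J+1)×Δ×N² = 96
  k=0: +1/(0!×0!×2!×1!×3!×0!) = 1/12
Σ = 1/12  ⇒  CG² = 96×1/12² = 2/3
CG = +√(2/3) = +0.816497

+√(2/3) ≈ +0.816497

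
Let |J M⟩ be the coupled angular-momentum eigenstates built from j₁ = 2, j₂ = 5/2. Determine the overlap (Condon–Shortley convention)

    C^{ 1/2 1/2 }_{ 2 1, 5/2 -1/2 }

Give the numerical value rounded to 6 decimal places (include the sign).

-0.365148

j₁+j₂−J=4  J+j₁−j₂=0  J−j₁+j₂=1  j₁+j₂+J+1=6
(j₁±m₁, j₂±m₂, J±M) = (3,1,2,3,1,0)
P² = 24/5
sum k=1..1:
  [1] −1/6 = -1/6
S = -1/6
C² = P²·S² = 2/15 ; C = -0.365148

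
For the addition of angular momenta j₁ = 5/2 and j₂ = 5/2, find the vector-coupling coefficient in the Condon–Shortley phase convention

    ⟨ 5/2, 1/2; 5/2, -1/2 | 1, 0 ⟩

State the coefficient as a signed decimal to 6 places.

+√(1/70) = +0.119523

triangle: 4!*1!*1!/7! = 24/5040
(j±m)!: 3!*2!*2!*3!*1!*1! = 144
prefactor² = (2J+1)*Δ*N² = 72/35
  k=1: −1/(1!*3!*1!*1!*0!*0!) = -1/6
  k=2: +1/(2!*2!*0!*0!*1!*1!) = 1/4
Σ = 1/12  ⇒  CG² = 72/35*1/12² = 1/70
CG = +√(1/70) = +0.119523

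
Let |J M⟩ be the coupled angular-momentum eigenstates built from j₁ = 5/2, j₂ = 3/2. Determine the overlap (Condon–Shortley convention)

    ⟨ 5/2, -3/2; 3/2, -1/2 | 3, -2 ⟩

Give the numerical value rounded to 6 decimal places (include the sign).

triangle: 1!*4!*2!/8! = 48/40320
(j±m)!: 1!*4!*1!*2!*1!*5! = 5760
prefactor² = (2J+1)*Δ*N² = 48
  k=0: +1/(0!*1!*4!*1!*0!*1!) = 1/24
  k=1: −1/(1!*0!*3!*0!*1!*2!) = -1/12
Σ = -1/24  ⇒  CG² = 48*(-1/24)² = 1/12
CG = −√(1/12) = -0.288675

-0.288675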